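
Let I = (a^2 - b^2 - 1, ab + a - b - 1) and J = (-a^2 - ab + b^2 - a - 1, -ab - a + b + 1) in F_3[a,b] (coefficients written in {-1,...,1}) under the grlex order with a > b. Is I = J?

Equality of ideals is decidable: compute both reduced Gröbner bases (unique for the ordering) and check whether they agree.
Buchberger on the first generating set:
f_1 = a^2 - b^2 - 1, LT = a^2.
f_2 = ab + a - b - 1, LT = ab.

S(f_1,f_2): lcm = a^2b. S = -b^3 - a^2 + ab + a - b.
  leading term b^3: no divisor's leading term divides it; move -b^3 to the remainder.
  leading term a^2: subtract (-1)·f_1 from -a^2 + ab + a - b → ab - b^2 + a - b - 1
  leading term ab: subtract (1)·f_2 from ab - b^2 + a - b - 1 → -b^2
  leading term b^2: no divisor's leading term divides it; move -b^2 to the remainder.
  remainder -b^3 - b^2 ≠ 0; add g_3 = -b^3 - b^2 to the basis.

S(f_1,g_3): leading monomials are coprime, so the S-polynomial reduces to 0 (Buchberger's first criterion).
S(f_2,g_3): lcm = ab^3. S = -b^3 - b^2.
  leading term b^3: subtract (1)·g_3 from -b^3 - b^2 → 0
  remainder 0.

Every S-polynomial of the final basis reduces to 0, so we have a Gröbner basis.
Inter-reduce: drop elements whose leading term is divisible by another's, tail-reduce, and make monic.
Reduced Gröbner basis: {b^3 + b^2, a^2 - b^2 - 1, ab + a - b - 1}.

Buchberger on the second generating set:
h_1 = -a^2 - ab + b^2 - a - 1, LT = a^2.
h_2 = -ab - a + b + 1, LT = ab.

S(h_1,h_2): lcm = a^2b. S = ab^2 - b^3 - a^2 - ab + a + b.
  leading term ab^2: subtract (-b)·h_2 from ab^2 - b^3 - a^2 - ab + a + b → -b^3 - a^2 + ab + b^2 + a - b
  leading term b^3: no divisor's leading term divides it; move -b^3 to the remainder.
  leading term a^2: subtract (1)·h_1 from -a^2 + ab + b^2 + a - b → -ab - a - b + 1
  leading term ab: subtract (1)·h_2 from -ab - a - b + 1 → b
  leading term b: no divisor's leading term divides it; move b to the remainder.
  remainder -b^3 + b ≠ 0; add k_3 = -b^3 + b to the basis.

S(h_1,k_3): leading monomials are coprime, so the S-polynomial reduces to 0 (Buchberger's first criterion).
S(h_2,k_3): lcm = ab^3. S = ab^2 - b^3 + ab - b^2.
  leading term ab^2: subtract (-b)·h_2 from ab^2 - b^3 + ab - b^2 → -b^3 + b
  leading term b^3: subtract (1)·k_3 from -b^3 + b → 0
  remainder 0.

Every S-polynomial of the final basis reduces to 0, so we have a Gröbner basis.
Inter-reduce: drop elements whose leading term is divisible by another's, tail-reduce, and make monic.
Reduced Gröbner basis: {b^3 - b, a^2 - b^2 + b - 1, ab + a - b - 1}.

The bases are distinct; the ideals are different.

No, the ideals differ.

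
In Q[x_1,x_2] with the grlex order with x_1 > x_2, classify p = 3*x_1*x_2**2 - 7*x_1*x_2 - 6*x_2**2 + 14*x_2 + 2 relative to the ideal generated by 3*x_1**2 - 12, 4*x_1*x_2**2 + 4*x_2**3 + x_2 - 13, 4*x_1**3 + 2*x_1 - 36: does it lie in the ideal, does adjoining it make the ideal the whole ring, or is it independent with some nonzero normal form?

First compute the reduced Gröbner basis of I by Buchberger's algorithm.
f_1 = 3*x_1**2 - 12, LT = x_1**2.
f_2 = 4*x_1*x_2**2 + 4*x_2**3 + x_2 - 13, LT = x_1*x_2**2.
f_3 = 4*x_1**3 + 2*x_1 - 36, LT = x_1**3.

S(f_1,f_2): lcm = x_1**2*x_2**2. S = -x_1*x_2**3 - 1/4*x_1*x_2 - 4*x_2**2 + 13/4*x_1.
  reduce S modulo (f_1, f_2, f_3):
  remainder x_2**4 - 1/4*x_1*x_2 - 15/4*x_2**2 + 13/4*x_1 - 13/4*x_2 ≠ 0; add h_4 = x_2**4 - 1/4*x_1*x_2 - 15/4*x_2**2 + 13/4*x_1 - 13/4*x_2 to the basis.

S(f_1,f_3): lcm = x_1**3. S = -9/2*x_1 + 9.
  reduce S modulo (f_1, f_2, f_3, h_4):
  remainder -9/2*x_1 + 9 ≠ 0; add h_5 = -9/2*x_1 + 9 to the basis.

S(f_2,f_3): lcm = x_1**3*x_2**2. S = x_1**2*x_2**3 + 1/4*x_1**2*x_2 - 1/2*x_1*x_2**2 - 13/4*x_1**2 + 9*x_2**2.
  reduce S modulo (f_1, f_2, f_3, h_4, h_5):
  remainder 9/2*x_2**3 + 9*x_2**2 + 9/8*x_2 - 117/8 ≠ 0; add h_6 = 9/2*x_2**3 + 9*x_2**2 + 9/8*x_2 - 117/8 to the basis.

The other S-polynomials (S(f_1,h_4), S(f_2,h_4), S(f_3,h_4), S(f_1,h_5), S(f_2,h_5), S(f_3,h_5), S(h_4,h_5), S(f_1,h_6), S(f_2,h_6), S(f_3,h_6), S(h_4,h_6), S(h_5,h_6)) all reduce to 0 modulo the current basis, so we have a Gröbner basis.
Inter-reduce: drop elements whose leading term is divisible by another's, tail-reduce, and make monic.
Reduced Gröbner basis: {x_2**3 + 2*x_2**2 + 1/4*x_2 - 13/4, x_1 - 2}.
Label its elements g_1 = x_2**3 + 2*x_2**2 + 1/4*x_2 - 13/4, g_2 = x_1 - 2.

Reduce p = 3*x_1*x_2**2 - 7*x_1*x_2 - 6*x_2**2 + 14*x_2 + 2 modulo G:
  leading term x_1*x_2**2: subtract (3*x_2**2)·g_2 from 3*x_1*x_2**2 - 7*x_1*x_2 - 6*x_2**2 + 14*x_2 + 2 → -7*x_1*x_2 + 14*x_2 + 2
  leading term x_1*x_2: subtract (-7*x_2)·g_2 from -7*x_1*x_2 + 14*x_2 + 2 → 2
  leading term 1: no divisor's leading term divides it; move 2 to the remainder.
  normal form = 2.
The normal form is nonzero, so p ∉ I. Since p minus its normal form lies in I, I + (p) = I + (r) where r = 2; decide whether this ideal is the whole ring.
Here r = 2 is a nonzero constant, hence a unit: 1 ∈ I + (p), the Gröbner basis of I + (p) is {1}, and the enlarged system has no common solution — adjoining p is inconsistent.

Adjoining 3*x_1*x_2**2 - 7*x_1*x_2 - 6*x_2**2 + 14*x_2 + 2 makes the ideal the whole ring: the system is inconsistent.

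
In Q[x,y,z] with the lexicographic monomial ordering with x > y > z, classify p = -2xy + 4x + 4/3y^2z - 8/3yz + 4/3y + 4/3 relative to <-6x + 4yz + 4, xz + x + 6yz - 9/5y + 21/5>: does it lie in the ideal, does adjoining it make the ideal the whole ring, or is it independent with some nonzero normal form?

Adjoining -2xy + 4x + 4/3y^2z - 8/3yz + 4/3y + 4/3 makes the ideal the whole ring: the system is inconsistent.

First compute the reduced Gröbner basis of I by Buchberger's algorithm.
f_1 = -6x + 4yz + 4, LT = x.
f_2 = xz + x + 6yz - 9/5y + 21/5, LT = xz.

S(f_1,f_2): lcm = xz. S = -x - 2/3yz^2 - 6yz + 9/5y - 2/3z - 21/5.
  leading term x: subtract (1/6)·f_1 from -x - 2/3yz^2 - 6yz + 9/5y - 2/3z - 21/5 → -2/3yz^2 - 20/3yz + 9/5y - 2/3z - 73/15
  leading term yz^2: no divisor's leading term divides it; move -2/3yz^2 to the remainder.
  leading term yz: no divisor's leading term divides it; move -20/3yz to the remainder.
  leading term y: no divisor's leading term divides it; move 9/5y to the remainder.
  leading term z: no divisor's leading term divides it; move -2/3z to the remainder.
  leading term 1: no divisor's leading term divides it; move -73/15 to the remainder.
  remainder -2/3yz^2 - 20/3yz + 9/5y - 2/3z - 73/15 ≠ 0; add h_3 = -2/3yz^2 - 20/3yz + 9/5y - 2/3z - 73/15 to the basis.

The other S-polynomials (S(f_1,h_3), S(f_2,h_3)) all reduce to 0 modulo the current basis, so we have a Gröbner basis.
Inter-reduce: drop elements whose leading term is divisible by another's, tail-reduce, and make monic.
Reduced Gröbner basis: {x - 2/3yz - 2/3, yz^2 + 10yz - 27/10y + z + 73/10}.
Label its elements g_1 = x - 2/3yz - 2/3, g_2 = yz^2 + 10yz - 27/10y + z + 73/10.

Reduce p = -2xy + 4x + 4/3y^2z - 8/3yz + 4/3y + 4/3 modulo G:
  leading term xy: subtract (-2y)·g_1 from -2xy + 4x + 4/3y^2z - 8/3yz + 4/3y + 4/3 → 4x - 8/3yz + 4/3
  leading term x: subtract (4)·g_1 from 4x - 8/3yz + 4/3 → 4
  leading term 1: no divisor's leading term divides it; move 4 to the remainder.
  normal form = 4.
The normal form is nonzero, so p ∉ I. Since p minus its normal form lies in I, I + (p) = I + (r) where r = 4; decide whether this ideal is the whole ring.
Here r = 4 is a nonzero constant, hence a unit: 1 ∈ I + (p), the Gröbner basis of I + (p) is {1}, and the enlarged system has no common solution — adjoining p is inconsistent.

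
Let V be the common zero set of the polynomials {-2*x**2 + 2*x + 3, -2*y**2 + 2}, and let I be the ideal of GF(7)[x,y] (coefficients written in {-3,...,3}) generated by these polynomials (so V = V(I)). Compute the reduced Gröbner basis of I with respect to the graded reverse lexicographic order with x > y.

G = {x**2 - x + 2, y**2 - 1}

The reduced Gröbner basis is the canonical form of the ideal for this ordering.

f_1 = -2*x**2 + 2*x + 3, LT = x**2.
f_2 = -2*y**2 + 2, LT = y**2.

The S-polynomials (S(f_1,f_2)) all reduce to 0 modulo the current basis, so we have a Gröbner basis.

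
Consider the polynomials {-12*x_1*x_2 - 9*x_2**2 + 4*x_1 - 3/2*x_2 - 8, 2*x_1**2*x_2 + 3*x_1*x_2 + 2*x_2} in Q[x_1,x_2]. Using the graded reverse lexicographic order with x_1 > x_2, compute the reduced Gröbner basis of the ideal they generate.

f_1 = -12*x_1*x_2 - 9*x_2**2 + 4*x_1 - 3/2*x_2 - 8, LT = x_1*x_2.
f_2 = 2*x_1**2*x_2 + 3*x_1*x_2 + 2*x_2, LT = x_1**2*x_2.

S(f_1,f_2): lcm = x_1**2*x_2. S = 3/4*x_1*x_2**2 - 1/3*x_1**2 - 11/8*x_1*x_2 + 2/3*x_1 - x_2.
  reduce S modulo (f_1, f_2):
  remainder -9/16*x_2**3 - 1/3*x_1**2 + 3/4*x_2**2 + 7/24*x_1 - 87/64*x_2 + 3/4 ≠ 0; add g_3 = -9/16*x_2**3 - 1/3*x_1**2 + 3/4*x_2**2 + 7/24*x_1 - 87/64*x_2 + 3/4 to the basis.

S(f_1,g_3): lcm = x_1*x_2**3. S = 3/4*x_2**4 - 16/27*x_1**3 + x_1*x_2**2 + 1/8*x_2**3 + 14/27*x_1**2 - 29/12*x_1*x_2 + 2/3*x_2**2 + 4/3*x_1.
  reduce S modulo (f_1, f_2, g_3):
  remainder -16/27*x_1**3 + 8/27*x_1**2 + 32/27*x_1 + 32/27 ≠ 0; add g_4 = -16/27*x_1**3 + 8/27*x_1**2 + 32/27*x_1 + 32/27 to the basis.

The other S-polynomials (S(f_2,g_3), S(f_1,g_4), S(f_2,g_4), S(g_3,g_4)) all reduce to 0 modulo the current basis, so we have a Gröbner basis.
Inter-reduce: drop elements whose leading term is divisible by another's, tail-reduce, and make monic.

G = {x_1**3 - 1/2*x_1**2 - 2*x_1 - 2, x_2**3 + 16/27*x_1**2 - 4/3*x_2**2 - 14/27*x_1 + 29/12*x_2 - 4/3, x_1*x_2 + 3/4*x_2**2 - 1/3*x_1 + 1/8*x_2 + 2/3}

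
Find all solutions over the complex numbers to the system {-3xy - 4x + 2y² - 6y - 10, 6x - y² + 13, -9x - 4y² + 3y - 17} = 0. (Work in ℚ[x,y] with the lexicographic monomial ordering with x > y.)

{(-2, 1)}

Compute a lex Gröbner basis by Buchberger's algorithm.
f_1 = -3xy - 4x + 2y² - 6y - 10, LT = xy.
f_2 = 6x - y² + 13, LT = x.
f_3 = -9x - 4y² + 3y - 17, LT = x.

S(f_1,f_2): lcm = xy. S = 4/3x + ⅙y³ - ⅔y² - ⅙y + 10/3.
  reduce S modulo (f_1, f_2, f_3):
  remainder ⅙y³ - 4/9y² - ⅙y + 4/9 ≠ 0; add h_4 = ⅙y³ - 4/9y² - ⅙y + 4/9 to the basis.

S(f_1,f_3): lcm = xy. S = 4/3x - 4/9y³ - ⅓y² + 1/9y + 10/3.
  reduce S modulo (f_1, f_2, f_3, h_4):
  remainder -35/27y² - ⅓y + 44/27 ≠ 0; add h_5 = -35/27y² - ⅓y + 44/27 to the basis.

S(f_2,f_3): lcm = x. S = -11/18y² + ⅓y + 5/18.
  reduce S modulo (f_1, f_2, f_3, h_4, h_5):
  remainder 103/210y - 103/210 ≠ 0; add h_6 = 103/210y - 103/210 to the basis.

The other S-polynomials (S(f_1,h_4), S(f_2,h_4), S(f_3,h_4), S(f_1,h_5), S(f_2,h_5), S(f_3,h_5), S(h_4,h_5), S(f_1,h_6), S(f_2,h_6), S(f_3,h_6), S(h_4,h_6), S(h_5,h_6)) all reduce to 0 modulo the current basis, so we have a Gröbner basis.
Inter-reduce: drop elements whose leading term is divisible by another's, tail-reduce, and make monic.
Reduced Gröbner basis: {x + 2, y - 1}.

From the last basis element, y - 1 = 0, so y takes values in {1}. Each choice, substituted upward through the basis, yields the corresponding point(s) of the solution set.
  y = 1: the earlier basis element becomes x + 2 = 0, giving x = -2 — point (-2, 1).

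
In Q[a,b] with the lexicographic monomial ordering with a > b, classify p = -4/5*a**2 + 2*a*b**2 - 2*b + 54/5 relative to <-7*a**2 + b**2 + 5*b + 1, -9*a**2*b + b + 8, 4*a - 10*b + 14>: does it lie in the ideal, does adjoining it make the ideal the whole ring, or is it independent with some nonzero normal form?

Adjoining -4/5*a**2 + 2*a*b**2 - 2*b + 54/5 makes the ideal the whole ring: the system is inconsistent.

First compute the reduced Gröbner basis of I by Buchberger's algorithm.
f_1 = -7*a**2 + b**2 + 5*b + 1, LT = a**2.
f_2 = -9*a**2*b + b + 8, LT = a**2*b.
f_3 = 4*a - 10*b + 14, LT = a.

S(f_1,f_2): lcm = a**2*b. S = -1/7*b**3 - 5/7*b**2 - 2/63*b + 8/9.
  reduce S modulo (f_1, f_2, f_3):
  remainder -1/7*b**3 - 5/7*b**2 - 2/63*b + 8/9 ≠ 0; add h_4 = -1/7*b**3 - 5/7*b**2 - 2/63*b + 8/9 to the basis.

S(f_1,f_3): lcm = a**2. S = 5/2*a*b - 7/2*a - 1/7*b**2 - 5/7*b - 1/7.
  reduce S modulo (f_1, f_2, f_3, h_4):
  remainder 171/28*b**2 - 255/14*b + 339/28 ≠ 0; add h_5 = 171/28*b**2 - 255/14*b + 339/28 to the basis.

S(f_2,f_3): lcm = a**2*b. S = 5/2*a*b**2 - 7/2*a*b - 1/9*b - 8/9.
  reduce S modulo (f_1, f_2, f_3, h_4, h_5):
  remainder -10233/76*b + 10233/76 ≠ 0; add h_6 = -10233/76*b + 10233/76 to the basis.

The other S-polynomials (S(f_1,h_4), S(f_2,h_4), S(f_3,h_4), S(f_1,h_5), S(f_2,h_5), S(f_3,h_5), S(h_4,h_5), S(f_1,h_6), S(f_2,h_6), S(f_3,h_6), S(h_4,h_6), S(h_5,h_6)) all reduce to 0 modulo the current basis, so we have a Gröbner basis.
Inter-reduce: drop elements whose leading term is divisible by another's, tail-reduce, and make monic.
Reduced Gröbner basis: {a + 1, b - 1}.
Label its elements g_1 = a + 1, g_2 = b - 1.

Reduce p = -4/5*a**2 + 2*a*b**2 - 2*b + 54/5 modulo G:
  leading term a**2: subtract (-4/5*a)·g_1 from -4/5*a**2 + 2*a*b**2 - 2*b + 54/5 → 2*a*b**2 + 4/5*a - 2*b + 54/5
  leading term a*b**2: subtract (2*b**2)·g_1 from 2*a*b**2 + 4/5*a - 2*b + 54/5 → 4/5*a - 2*b**2 - 2*b + 54/5
  leading term a: subtract (4/5)·g_1 from 4/5*a - 2*b**2 - 2*b + 54/5 → -2*b**2 - 2*b + 10
  leading term b**2: subtract (-2*b)·g_2 from -2*b**2 - 2*b + 10 → -4*b + 10
  leading term b: subtract (-4)·g_2 from -4*b + 10 → 6
  leading term 1: no divisor's leading term divides it; move 6 to the remainder.
  normal form = 6.
The normal form is nonzero, so p ∉ I. Since p minus its normal form lies in I, I + (p) = I + (r) where r = 6; decide whether this ideal is the whole ring.
Here r = 6 is a nonzero constant, hence a unit: 1 ∈ I + (p), the Gröbner basis of I + (p) is {1}, and the enlarged system has no common solution — adjoining p is inconsistent.

The remainder on division by a Gröbner basis is unique — it is the normal form.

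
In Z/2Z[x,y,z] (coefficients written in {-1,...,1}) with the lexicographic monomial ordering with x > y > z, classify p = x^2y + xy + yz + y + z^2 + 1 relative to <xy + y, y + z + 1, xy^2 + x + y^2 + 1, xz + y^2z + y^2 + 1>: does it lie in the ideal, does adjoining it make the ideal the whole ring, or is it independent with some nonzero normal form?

First compute the reduced Gröbner basis of I by Buchberger's algorithm.
f_1 = xy + y, LT = xy.
f_2 = y + z + 1, LT = y.
f_3 = xy^2 + x + y^2 + 1, LT = xy^2.
f_4 = xz + y^2z + y^2 + 1, LT = xz.

S(f_1,f_2): lcm = xy. S = xz + x + y.
  reduce S modulo (f_1, f_2, f_3, f_4):
  remainder x + z^3 + z^2 + 1 ≠ 0; add h_5 = x + z^3 + z^2 + 1 to the basis.

S(f_1,f_3): lcm = xy^2. S = x + 1.
  reduce S modulo (f_1, f_2, f_3, f_4, h_5):
  remainder z^3 + z^2 ≠ 0; add h_6 = z^3 + z^2 to the basis.

The other S-polynomials (S(f_1,f_4), S(f_2,f_3), S(f_2,f_4), S(f_3,f_4), S(f_1,h_5), S(f_2,h_5), S(f_3,h_5), S(f_4,h_5), S(f_1,h_6), S(f_2,h_6), S(f_3,h_6), S(f_4,h_6), S(h_5,h_6)) all reduce to 0 modulo the current basis, so we have a Gröbner basis.
Inter-reduce: drop elements whose leading term is divisible by another's, tail-reduce, and make monic.
Reduced Gröbner basis: {x + 1, y + z + 1, z^3 + z^2}.
Label its elements g_1 = x + 1, g_2 = y + z + 1, g_3 = z^3 + z^2.

Reduce p = x^2y + xy + yz + y + z^2 + 1 modulo G:
  leading term x^2y: subtract (xy)·g_1 from x^2y + xy + yz + y + z^2 + 1 → yz + y + z^2 + 1
  leading term yz: subtract (z)·g_2 from yz + y + z^2 + 1 → y + z + 1
  leading term y: subtract (1)·g_2 from y + z + 1 → 0
  normal form = 0.
Since the normal form is 0, p ∈ I.

Ideal membership is decidable via reduction modulo a Gröbner basis.

x^2y + xy + yz + y + z^2 + 1 lies in I (it reduces to 0).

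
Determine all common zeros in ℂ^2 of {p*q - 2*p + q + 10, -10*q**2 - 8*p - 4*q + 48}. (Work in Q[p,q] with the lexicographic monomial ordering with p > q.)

Compute a lex Gröbner basis by Buchberger's algorithm.
f_1 = p*q - 2*p + q + 10, LT = p*q.
f_2 = -8*p - 10*q**2 - 4*q + 48, LT = p.

S(f_1,f_2): lcm = p*q. S = -2*p - 5/4*q**3 - 1/2*q**2 + 7*q + 10.
  reduce S modulo (f_1, f_2):
  remainder -5/4*q**3 + 2*q**2 + 8*q - 2 ≠ 0; add h_3 = -5/4*q**3 + 2*q**2 + 8*q - 2 to the basis.

The other S-polynomials (S(f_1,h_3), S(f_2,h_3)) all reduce to 0 modulo the current basis, so we have a Gröbner basis.
Inter-reduce: drop elements whose leading term is divisible by another's, tail-reduce, and make monic.
Reduced Gröbner basis: {p + 5/4*q**2 + 1/2*q - 6, q**3 - 8/5*q**2 - 32/5*q + 8/5}.

A lex Gröbner basis eliminates variables successively. Here q**3 - 8/5*q**2 - 32/5*q + 8/5 depends only on q, with roots {-2, 9/5 - sqrt(61)/5, sqrt(61)/5 + 9/5}; lifting each root through the earlier basis elements recovers the full solutions.
  q = -2: the earlier basis element becomes p - 2 = 0, giving p = 2 — point (2, -2).
  q = 9/5 - sqrt(61)/5: the earlier basis element becomes p - sqrt(61) + 2 = 0, giving p = -2 + sqrt(61) — point (-2 + sqrt(61), 9/5 - sqrt(61)/5).
  q = sqrt(61)/5 + 9/5: the earlier basis element becomes p + 2 + sqrt(61) = 0, giving p = -sqrt(61) - 2 — point (-sqrt(61) - 2, sqrt(61)/5 + 9/5).
A lex Gröbner basis triangularizes the system, enabling back-substitution.

{(2, -2), (-2 + sqrt(61), 9/5 - sqrt(61)/5), (-sqrt(61) - 2, sqrt(61)/5 + 9/5)}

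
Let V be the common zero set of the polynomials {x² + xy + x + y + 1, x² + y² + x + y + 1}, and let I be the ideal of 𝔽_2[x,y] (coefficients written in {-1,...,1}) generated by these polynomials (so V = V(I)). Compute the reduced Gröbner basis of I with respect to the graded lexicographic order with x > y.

Buchberger's algorithm terminates because the ascending chain of leading-term ideals stabilizes.

f_1 = x² + xy + x + y + 1, LT = x².
f_2 = x² + y² + x + y + 1, LT = x².

S(f_1,f_2): lcm = x². S = xy + y².
  reduce S modulo (f_1, f_2):
  remainder xy + y² ≠ 0; add g_3 = xy + y² to the basis.

S(f_1,g_3): lcm = x²y. S = xy + y² + y.
  reduce S modulo (f_1, f_2, g_3):
  remainder y ≠ 0; add g_4 = y to the basis.

The other S-polynomials (S(f_2,g_3), S(f_1,g_4), S(f_2,g_4), S(g_3,g_4)) all reduce to 0 modulo the current basis, so we have a Gröbner basis.
Inter-reduce: drop elements whose leading term is divisible by another's, tail-reduce, and make monic.

G = {x² + x + 1, y}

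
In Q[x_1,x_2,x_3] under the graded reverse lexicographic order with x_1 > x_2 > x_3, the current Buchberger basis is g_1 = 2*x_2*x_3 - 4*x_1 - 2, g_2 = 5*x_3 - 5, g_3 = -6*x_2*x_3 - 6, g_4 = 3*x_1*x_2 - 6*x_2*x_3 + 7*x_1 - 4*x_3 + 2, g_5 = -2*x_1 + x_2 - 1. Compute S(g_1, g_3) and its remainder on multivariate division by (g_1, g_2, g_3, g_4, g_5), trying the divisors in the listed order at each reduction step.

lcm(LM(g_1), LM(g_3)) = x_2*x_3.
S = (lcm/LT(g_1))·g_1 − (lcm/LT(g_3))·g_3 = -2*x_1 - 2.
Reduce S modulo (g_1, g_2, g_3, g_4, g_5) in that order:
  leading term x_1: subtract (1)·g_5 from -2*x_1 - 2 → -x_2 - 1
  leading term x_2: no divisor's leading term divides it; move -x_2 to the remainder.
  leading term 1: no divisor's leading term divides it; move -1 to the remainder.
The remainder -x_2 - 1 is nonzero, so it would be added as the next basis element.

S(g_1, g_3) = -2*x_1 - 2; remainder on division = -x_2 - 1.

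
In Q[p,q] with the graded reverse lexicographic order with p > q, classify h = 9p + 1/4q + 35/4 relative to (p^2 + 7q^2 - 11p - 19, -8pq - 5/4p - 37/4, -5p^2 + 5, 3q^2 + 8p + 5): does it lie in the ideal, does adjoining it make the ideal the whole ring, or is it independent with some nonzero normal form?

First compute the reduced Gröbner basis of I by Buchberger's algorithm.
f_1 = p^2 + 7q^2 - 11p - 19, LT = p^2.
f_2 = -8pq - 5/4p - 37/4, LT = pq.
f_3 = -5p^2 + 5, LT = p^2.
f_4 = 3q^2 + 8p + 5, LT = q^2.

S(f_1,f_2): lcm = p^2q. S = 7q^3 - 5/32p^2 - 11pq - 37/32p - 19q.
  leading term q^3: subtract (7/3q)·f_4 from 7q^3 - 5/32p^2 - 11pq - 37/32p - 19q → -5/32p^2 - 89/3pq - 37/32p - 92/3q
  leading term p^2: subtract (-5/32)·f_1 from -5/32p^2 - 89/3pq - 37/32p - 92/3q → -89/3pq + 35/32q^2 - 23/8p - 92/3q - 95/32
  leading term pq: subtract (89/24)·f_2 from -89/3pq + 35/32q^2 - 23/8p - 92/3q - 95/32 → 35/32q^2 + 169/96p - 92/3q + 94/3
  leading term q^2: subtract (35/96)·f_4 from 35/32q^2 + 169/96p - 92/3q + 94/3 → -37/32p - 92/3q + 2833/96
  leading term p: no divisor's leading term divides it; move -37/32p to the remainder.
  leading term q: no divisor's leading term divides it; move -92/3q to the remainder.
  leading term 1: no divisor's leading term divides it; move 2833/96 to the remainder.
  remainder -37/32p - 92/3q + 2833/96 ≠ 0; add k_5 = -37/32p - 92/3q + 2833/96 to the basis.

S(f_1,f_3): lcm = p^2. S = 7q^2 - 11p - 18.
  leading term q^2: subtract (7/3)·f_4 from 7q^2 - 11p - 18 → -89/3p - 89/3
  leading term p: subtract (2848/111)·k_5 from -89/3p - 89/3 → 262016/333q - 262016/333
  leading term q: no divisor's leading term divides it; move 262016/333q to the remainder.
  leading term 1: no divisor's leading term divides it; move -262016/333 to the remainder.
  remainder 262016/333q - 262016/333 ≠ 0; add k_6 = 262016/333q - 262016/333 to the basis.

The other S-polynomials (S(f_1,f_4), S(f_2,f_3), S(f_2,f_4), S(f_3,f_4), S(f_1,k_5), S(f_2,k_5), S(f_3,k_5), S(f_4,k_5), S(f_1,k_6), S(f_2,k_6), S(f_3,k_6), S(f_4,k_6), S(k_5,k_6)) all reduce to 0 modulo the current basis, so we have a Gröbner basis.
Inter-reduce: drop elements whose leading term is divisible by another's, tail-reduce, and make monic.
Reduced Gröbner basis: {p + 1, q - 1}.
Label its elements g_1 = p + 1, g_2 = q - 1.

Reduce h = 9p + 1/4q + 35/4 modulo G:
  leading term p: subtract (9)·g_1 from 9p + 1/4q + 35/4 → 1/4q - 1/4
  leading term q: subtract (1/4)·g_2 from 1/4q - 1/4 → 0
  normal form = 0.
Since the normal form is 0, h ∈ I.

9p + 1/4q + 35/4 lies in I (it reduces to 0).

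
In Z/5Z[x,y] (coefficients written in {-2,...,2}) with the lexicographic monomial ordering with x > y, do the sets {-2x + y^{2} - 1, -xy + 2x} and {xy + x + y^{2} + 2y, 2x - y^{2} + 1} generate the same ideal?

Since reduced Gröbner bases are canonical representatives of ideals under a given ordering, it suffices to compute and compare them.
Buchberger on the first generating set:
f_1 = -2x + y^{2} - 1, LT = x.
f_2 = -xy + 2x, LT = xy.

S(f_1,f_2): lcm = xy. S = 2x + 2y^{3} - 2y.
  reduce S modulo (f_1, f_2):
  remainder 2y^{3} + y^{2} - 2y - 1 ≠ 0; add g_3 = 2y^{3} + y^{2} - 2y - 1 to the basis.

The other S-polynomials (S(f_1,g_3), S(f_2,g_3)) all reduce to 0 modulo the current basis, so we have a Gröbner basis.
Inter-reduce: drop elements whose leading term is divisible by another's, tail-reduce, and make monic.
Reduced Gröbner basis: {x + 2y^{2} - 2, y^{3} - 2y^{2} - y + 2}.

Buchberger on the second generating set:
h_1 = xy + x + y^{2} + 2y, LT = xy.
h_2 = 2x - y^{2} + 1, LT = x.

S(h_1,h_2): lcm = xy. S = x - 2y^{3} + y^{2} - y.
  reduce S modulo (h_1, h_2):
  remainder -2y^{3} - y^{2} - y + 2 ≠ 0; add k_3 = -2y^{3} - y^{2} - y + 2 to the basis.

The other S-polynomials (S(h_1,k_3), S(h_2,k_3)) all reduce to 0 modulo the current basis, so we have a Gröbner basis.
Inter-reduce: drop elements whose leading term is divisible by another's, tail-reduce, and make monic.
Reduced Gröbner basis: {x + 2y^{2} - 2, y^{3} - 2y^{2} - 2y - 1}.

These differ, so the ideals are not equal.

No, the ideals differ.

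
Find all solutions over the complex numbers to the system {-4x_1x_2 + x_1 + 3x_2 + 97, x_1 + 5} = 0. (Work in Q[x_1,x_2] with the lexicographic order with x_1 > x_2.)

Compute a lex Gröbner basis by Buchberger's algorithm.
f_1 = -4x_1x_2 + x_1 + 3x_2 + 97, LT = x_1x_2.
f_2 = x_1 + 5, LT = x_1.

S(f_1,f_2): lcm = x_1x_2. S = -\tfrac{1}{4}x_1 - \tfrac{23}{4}x_2 - \tfrac{97}{4}.
  leading term x_1: subtract (-\tfrac{1}{4})·f_2 from -\tfrac{1}{4}x_1 - \tfrac{23}{4}x_2 - \tfrac{97}{4} → -\tfrac{23}{4}x_2 - 23
  leading term x_2: no divisor's leading term divides it; move -\tfrac{23}{4}x_2 to the remainder.
  leading term 1: no divisor's leading term divides it; move -23 to the remainder.
  remainder -\tfrac{23}{4}x_2 - 23 ≠ 0; add h_3 = -\tfrac{23}{4}x_2 - 23 to the basis.

The other S-polynomials (S(f_1,h_3), S(f_2,h_3)) all reduce to 0 modulo the current basis, so we have a Gröbner basis.
Inter-reduce: drop elements whose leading term is divisible by another's, tail-reduce, and make monic.
Reduced Gröbner basis: {x_1 + 5, x_2 + 4}.

Since the basis is lex-ordered, x_2 + 4 is univariate in x_2. Its roots are {-4}. Back-substituting each root into the other basis elements fixes the other coordinates.
  x_2 = -4: the earlier basis element becomes x_1 + 5 = 0, giving x_1 = -5 — point (-5, -4).
Substituting each solution back into the original system confirms all equations vanish.

{(-5, -4)}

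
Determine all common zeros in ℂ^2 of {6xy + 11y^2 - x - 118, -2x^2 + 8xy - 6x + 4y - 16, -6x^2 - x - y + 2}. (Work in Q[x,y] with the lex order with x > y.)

{(-1, -3)}

Compute a lex Gröbner basis by Buchberger's algorithm.
f_1 = 6xy - x + 11y^2 - 118, LT = xy.
f_2 = -2x^2 + 8xy - 6x + 4y - 16, LT = x^2.
f_3 = -6x^2 - x - y + 2, LT = x^2.

S(f_1,f_2): lcm = x^2y. S = -1/6x^2 + 35/6xy^2 - 3xy - 59/3x + 2y^2 - 8y.
  leading term x^2: subtract (1/12)·f_2 from -1/6x^2 + 35/6xy^2 - 3xy - 59/3x + 2y^2 - 8y → 35/6xy^2 - 11/3xy - 115/6x + 2y^2 - 25/3y + 4/3
  leading term xy^2: subtract (35/36y)·f_1 from 35/6xy^2 - 11/3xy - 115/6x + 2y^2 - 25/3y + 4/3 → -97/36xy - 115/6x - 385/36y^3 + 2y^2 + 1915/18y + 4/3
  leading term xy: subtract (-97/216)·f_1 from -97/36xy - 115/6x - 385/36y^3 + 2y^2 + 1915/18y + 4/3 → -4237/216x - 385/36y^3 + 1499/216y^2 + 1915/18y - 5579/108
  leading term x: no divisor's leading term divides it; move -4237/216x to the remainder.
  leading term y^3: no divisor's leading term divides it; move -385/36y^3 to the remainder.
  leading term y^2: no divisor's leading term divides it; move 1499/216y^2 to the remainder.
  leading term y: no divisor's leading term divides it; move 1915/18y to the remainder.
  leading term 1: no divisor's leading term divides it; move -5579/108 to the remainder.
  remainder -4237/216x - 385/36y^3 + 1499/216y^2 + 1915/18y - 5579/108 ≠ 0; add h_4 = -4237/216x - 385/36y^3 + 1499/216y^2 + 1915/18y - 5579/108 to the basis.

S(f_1,f_3): lcm = x^2y. S = -1/6x^2 + 11/6xy^2 - 1/6xy - 59/3x - 1/6y^2 + 1/3y.
  leading term x^2: subtract (1/12)·f_2 from -1/6x^2 + 11/6xy^2 - 1/6xy - 59/3x - 1/6y^2 + 1/3y → 11/6xy^2 - 5/6xy - 115/6x - 1/6y^2 + 4/3
  leading term xy^2: subtract (11/36y)·f_1 from 11/6xy^2 - 5/6xy - 115/6x - 1/6y^2 + 4/3 → -19/36xy - 115/6x - 121/36y^3 - 1/6y^2 + 649/18y + 4/3
  leading term xy: subtract (-19/216)·f_1 from -19/36xy - 115/6x - 121/36y^3 - 1/6y^2 + 649/18y + 4/3 → -4159/216x - 121/36y^3 + 173/216y^2 + 649/18y - 977/108
  leading term x: subtract (4159/4237)·h_4 from -4159/216x - 121/36y^3 + 173/216y^2 + 649/18y - 977/108 → 181423/25422y^3 - 152815/25422y^2 - 289704/4237y + 176514/4237
  leading term y^3: no divisor's leading term divides it; move 181423/25422y^3 to the remainder.
  leading term y^2: no divisor's leading term divides it; move -152815/25422y^2 to the remainder.
  leading term y: no divisor's leading term divides it; move -289704/4237y to the remainder.
  leading term 1: no divisor's leading term divides it; move 176514/4237 to the remainder.
  remainder 181423/25422y^3 - 152815/25422y^2 - 289704/4237y + 176514/4237 ≠ 0; add h_5 = 181423/25422y^3 - 152815/25422y^2 - 289704/4237y + 176514/4237 to the basis.

S(f_2,f_3): lcm = x^2. S = -4xy + 17/6x - 13/6y + 25/3.
  leading term xy: subtract (-2/3)·f_1 from -4xy + 17/6x - 13/6y + 25/3 → 13/6x + 22/3y^2 - 13/6y - 211/3
  leading term x: subtract (-468/4237)·h_4 from 13/6x + 22/3y^2 - 13/6y - 211/3 → -5005/4237y^3 + 205915/25422y^2 + 243659/25422y - 322178/4237
  leading term y^3: subtract (-2730/16493)·h_5 from -5005/4237y^3 + 205915/25422y^2 + 243659/25422y - 322178/4237 → 703085/98958y^2 - 171509/98958y - 1140382/16493
  leading term y^2: no divisor's leading term divides it; move 703085/98958y^2 to the remainder.
  leading term y: no divisor's leading term divides it; move -171509/98958y to the remainder.
  leading term 1: no divisor's leading term divides it; move -1140382/16493 to the remainder.
  remainder 703085/98958y^2 - 171509/98958y - 1140382/16493 ≠ 0; add h_6 = 703085/98958y^2 - 171509/98958y - 1140382/16493 to the basis.

S(f_1,h_4): lcm = xy. S = -1/6x - 2310/4237y^4 + 1499/4237y^3 + 184487/25422y^2 - 11158/4237y - 59/3.
  leading term x: subtract (36/4237)·h_4 from -1/6x - 2310/4237y^4 + 1499/4237y^3 + 184487/25422y^2 - 11158/4237y - 59/3 → -2310/4237y^4 + 1884/4237y^3 + 30498/4237y^2 - 14988/4237y - 81468/4237
  leading term y^4: subtract (-1260/16493y)·h_5 from -2310/4237y^4 + 1884/4237y^3 + 30498/4237y^2 - 14988/4237y - 81468/4237 → -1018338/69880841y^3 + 137976474/69880841y^2 - 24789444/69880841y - 81468/4237
  leading term y^3: subtract (-6110028/2992209539)·h_5 from -1018338/69880841y^3 + 137976474/69880841y^2 - 24789444/69880841y - 81468/4237 → 5871250536/2992209539y^2 - 1479224652/2992209539y - 57278928780/2992209539
  leading term y^2: subtract (35227503216/127555789955)·h_6 from 5871250536/2992209539y^2 - 1479224652/2992209539y - 57278928780/2992209539 → -2003780772/127555789955y - 6011342316/127555789955
  leading term y: no divisor's leading term divides it; move -2003780772/127555789955y to the remainder.
  leading term 1: no divisor's leading term divides it; move -6011342316/127555789955 to the remainder.
  remainder -2003780772/127555789955y - 6011342316/127555789955 ≠ 0; add h_7 = -2003780772/127555789955y - 6011342316/127555789955 to the basis.

The other S-polynomials (S(f_2,h_4), S(f_3,h_4), S(f_1,h_5), S(f_2,h_5), S(f_3,h_5), S(h_4,h_5), S(f_1,h_6), S(f_2,h_6), S(f_3,h_6), S(h_4,h_6), S(h_5,h_6), S(f_1,h_7), S(f_2,h_7), S(f_3,h_7), S(h_4,h_7), S(h_5,h_7), S(h_6,h_7)) all reduce to 0 modulo the current basis, so we have a Gröbner basis.
Inter-reduce: drop elements whose leading term is divisible by another's, tail-reduce, and make monic.
Reduced Gröbner basis: {x + 1, y + 3}.

A lex Gröbner basis eliminates variables successively. Here y + 3 depends only on y, with roots {-3}; lifting each root through the earlier basis elements recovers the full solutions.
  y = -3: the earlier basis element becomes x + 1 = 0, giving x = -1 — point (-1, -3).
Each listed point satisfies every original equation (direct substitution).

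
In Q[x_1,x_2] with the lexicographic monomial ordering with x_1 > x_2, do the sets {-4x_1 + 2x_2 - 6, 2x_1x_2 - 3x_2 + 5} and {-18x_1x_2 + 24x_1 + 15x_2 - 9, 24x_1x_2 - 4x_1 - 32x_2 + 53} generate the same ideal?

No, the ideals differ.

Two ideals are equal iff their reduced Gröbner bases coincide (the reduced basis is unique for a fixed ordering).
Buchberger on the first generating set:
f_1 = -4x_1 + 2x_2 - 6, LT = x_1.
f_2 = 2x_1x_2 - 3x_2 + 5, LT = x_1x_2.

S(f_1,f_2): lcm = x_1x_2. S = -\tfrac{1}{2}x_2^{2} + 3x_2 - \tfrac{5}{2}.
  leading term x_2^{2}: no divisor's leading term divides it; move -\tfrac{1}{2}x_2^{2} to the remainder.
  leading term x_2: no divisor's leading term divides it; move 3x_2 to the remainder.
  leading term 1: no divisor's leading term divides it; move -\tfrac{5}{2} to the remainder.
  remainder -\tfrac{1}{2}x_2^{2} + 3x_2 - \tfrac{5}{2} ≠ 0; add g_3 = -\tfrac{1}{2}x_2^{2} + 3x_2 - \tfrac{5}{2} to the basis.

The other S-polynomials (S(f_1,g_3), S(f_2,g_3)) all reduce to 0 modulo the current basis, so we have a Gröbner basis.
Inter-reduce: drop elements whose leading term is divisible by another's, tail-reduce, and make monic.
Reduced Gröbner basis: {x_1 - \tfrac{1}{2}x_2 + \tfrac{3}{2}, x_2^{2} - 6x_2 + 5}.

Buchberger on the second generating set:
h_1 = -18x_1x_2 + 24x_1 + 15x_2 - 9, LT = x_1x_2.
h_2 = 24x_1x_2 - 4x_1 - 32x_2 + 53, LT = x_1x_2.

S(h_1,h_2): lcm = x_1x_2. S = -\tfrac{7}{6}x_1 + \tfrac{1}{2}x_2 - \tfrac{41}{24}.
  leading term x_1: no divisor's leading term divides it; move -\tfrac{7}{6}x_1 to the remainder.
  leading term x_2: no divisor's leading term divides it; move \tfrac{1}{2}x_2 to the remainder.
  leading term 1: no divisor's leading term divides it; move -\tfrac{41}{24} to the remainder.
  remainder -\tfrac{7}{6}x_1 + \tfrac{1}{2}x_2 - \tfrac{41}{24} ≠ 0; add k_3 = -\tfrac{7}{6}x_1 + \tfrac{1}{2}x_2 - \tfrac{41}{24} to the basis.

S(h_1,k_3): lcm = x_1x_2. S = -\tfrac{4}{3}x_1 + \tfrac{3}{7}x_2^{2} - \tfrac{193}{84}x_2 + \tfrac{1}{2}.
  leading term x_1: subtract (\tfrac{8}{7})·k_3 from -\tfrac{4}{3}x_1 + \tfrac{3}{7}x_2^{2} - \tfrac{193}{84}x_2 + \tfrac{1}{2} → \tfrac{3}{7}x_2^{2} - \tfrac{241}{84}x_2 + \tfrac{103}{42}
  leading term x_2^{2}: no divisor's leading term divides it; move \tfrac{3}{7}x_2^{2} to the remainder.
  leading term x_2: no divisor's leading term divides it; move -\tfrac{241}{84}x_2 to the remainder.
  leading term 1: no divisor's leading term divides it; move \tfrac{103}{42} to the remainder.
  remainder \tfrac{3}{7}x_2^{2} - \tfrac{241}{84}x_2 + \tfrac{103}{42} ≠ 0; add k_4 = \tfrac{3}{7}x_2^{2} - \tfrac{241}{84}x_2 + \tfrac{103}{42} to the basis.

The other S-polynomials (S(h_2,k_3), S(h_1,k_4), S(h_2,k_4), S(k_3,k_4)) all reduce to 0 modulo the current basis, so we have a Gröbner basis.
Inter-reduce: drop elements whose leading term is divisible by another's, tail-reduce, and make monic.
Reduced Gröbner basis: {x_1 - \tfrac{3}{7}x_2 + \tfrac{41}{28}, x_2^{2} - \tfrac{241}{36}x_2 + \tfrac{103}{18}}.

These differ, so the ideals are not equal.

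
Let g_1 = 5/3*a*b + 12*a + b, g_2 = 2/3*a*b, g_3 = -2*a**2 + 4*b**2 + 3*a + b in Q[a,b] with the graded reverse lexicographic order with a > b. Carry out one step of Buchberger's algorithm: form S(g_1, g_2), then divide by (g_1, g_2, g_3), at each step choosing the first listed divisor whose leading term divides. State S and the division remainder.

lcm(LM(g_1), LM(g_2)) = a*b.
S = (lcm/LT(g_1))·g_1 − (lcm/LT(g_2))·g_2 = 36/5*a + 3/5*b.
Reduce S modulo (g_1, g_2, g_3) in that order:
  leading term a: no divisor's leading term divides it; move 36/5*a to the remainder.
  leading term b: no divisor's leading term divides it; move 3/5*b to the remainder.
The remainder 36/5*a + 3/5*b is nonzero, so it would be added as the next basis element.
This is the inner loop of Buchberger's algorithm — each nonzero remainder becomes a new basis element.

S(g_1, g_2) = 36/5*a + 3/5*b; remainder on division = 36/5*a + 3/5*b.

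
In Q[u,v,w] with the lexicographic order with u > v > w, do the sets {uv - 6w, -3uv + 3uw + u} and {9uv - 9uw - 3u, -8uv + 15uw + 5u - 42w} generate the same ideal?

Yes, the ideals are equal.

Since reduced Gröbner bases are canonical representatives of ideals under a given ordering, it suffices to compute and compare them.
Buchberger on the first generating set:
f_1 = uv - 6w, LT = uv.
f_2 = -3uv + 3uw + u, LT = uv.

S(f_1,f_2): lcm = uv. S = uw + 1/3u - 6w.
  leading term uw: no divisor's leading term divides it; move uw to the remainder.
  leading term u: no divisor's leading term divides it; move 1/3u to the remainder.
  leading term w: no divisor's leading term divides it; move -6w to the remainder.
  remainder uw + 1/3u - 6w ≠ 0; add g_3 = uw + 1/3u - 6w to the basis.

S(f_1,g_3): lcm = uvw. S = -1/3uv + 6vw - 6w^2.
  leading term uv: subtract (-1/3)·f_1 from -1/3uv + 6vw - 6w^2 → 6vw - 6w^2 - 2w
  leading term vw: no divisor's leading term divides it; move 6vw to the remainder.
  leading term w^2: no divisor's leading term divides it; move -6w^2 to the remainder.
  leading term w: no divisor's leading term divides it; move -2w to the remainder.
  remainder 6vw - 6w^2 - 2w ≠ 0; add g_4 = 6vw - 6w^2 - 2w to the basis.

The other S-polynomials (S(f_2,g_3), S(f_1,g_4), S(f_2,g_4), S(g_3,g_4)) all reduce to 0 modulo the current basis, so we have a Gröbner basis.
Inter-reduce: drop elements whose leading term is divisible by another's, tail-reduce, and make monic.
Reduced Gröbner basis: {uv - 6w, uw + 1/3u - 6w, vw - w^2 - 1/3w}.

Buchberger on the second generating set:
h_1 = 9uv - 9uw - 3u, LT = uv.
h_2 = -8uv + 15uw + 5u - 42w, LT = uv.

S(h_1,h_2): lcm = uv. S = 7/8uw + 7/24u - 21/4w.
  leading term uw: no divisor's leading term divides it; move 7/8uw to the remainder.
  leading term u: no divisor's leading term divides it; move 7/24u to the remainder.
  leading term w: no divisor's leading term divides it; move -21/4w to the remainder.
  remainder 7/8uw + 7/24u - 21/4w ≠ 0; add k_3 = 7/8uw + 7/24u - 21/4w to the basis.

S(h_1,k_3): lcm = uvw. S = -1/3uv - uw^2 - 1/3uw + 6vw.
  leading term uv: subtract (-1/27)·h_1 from -1/3uv - uw^2 - 1/3uw + 6vw → -uw^2 - 2/3uw - 1/9u + 6vw
  leading term uw^2: subtract (-8/7w)·k_3 from -uw^2 - 2/3uw - 1/9u + 6vw → -1/3uw - 1/9u + 6vw - 6w^2
  leading term uw: subtract (-8/21)·k_3 from -1/3uw - 1/9u + 6vw - 6w^2 → 6vw - 6w^2 - 2w
  leading term vw: no divisor's leading term divides it; move 6vw to the remainder.
  leading term w^2: no divisor's leading term divides it; move -6w^2 to the remainder.
  leading term w: no divisor's leading term divides it; move -2w to the remainder.
  remainder 6vw - 6w^2 - 2w ≠ 0; add k_4 = 6vw - 6w^2 - 2w to the basis.

The other S-polynomials (S(h_2,k_3), S(h_1,k_4), S(h_2,k_4), S(k_3,k_4)) all reduce to 0 modulo the current basis, so we have a Gröbner basis.
Inter-reduce: drop elements whose leading term is divisible by another's, tail-reduce, and make monic.
Reduced Gröbner basis: {uv - 6w, uw + 1/3u - 6w, vw - w^2 - 1/3w}.

These coincide, so the ideals are equal.
The choice of monomial ordering does not affect the verdict — as long as both bases are computed under the same ordering, their equality decides ideal equality.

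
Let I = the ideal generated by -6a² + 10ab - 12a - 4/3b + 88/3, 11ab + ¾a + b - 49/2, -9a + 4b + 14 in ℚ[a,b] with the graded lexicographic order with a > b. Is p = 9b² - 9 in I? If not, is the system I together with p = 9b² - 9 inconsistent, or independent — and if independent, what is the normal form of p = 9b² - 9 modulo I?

9b² - 9 lies in I (it reduces to 0).

First compute the reduced Gröbner basis of I by Buchberger's algorithm.
f_1 = -6a² + 10ab - 12a - 4/3b + 88/3, LT = a².
f_2 = 11ab + ¾a + b - 49/2, LT = ab.
f_3 = -9a + 4b + 14, LT = a.

S(f_1,f_2): lcm = a²b. S = -5/3ab² - 3/44a² + 21/11ab + 2/9b² + 49/22a - 44/9b.
  leading term ab²: subtract (-5/33b)·f_2 from -5/3ab² - 3/44a² + 21/11ab + 2/9b² + 49/22a - 44/9b → -3/44a² + 89/44ab + 37/99b² + 49/22a - 1703/198b
  leading term a²: subtract (1/88)·f_1 from -3/44a² + 89/44ab + 37/99b² + 49/22a - 1703/198b → 21/11ab + 37/99b² + 26/11a - 850/99b - ⅓
  leading term ab: subtract (21/121)·f_2 from 21/11ab + 37/99b² + 26/11a - 850/99b - ⅓ → 37/99b² + 1081/484a - 9539/1089b + 2845/726
  leading term b²: no divisor's leading term divides it; move 37/99b² to the remainder.
  leading term a: subtract (-1081/4356)·f_3 from 1081/484a - 9539/1089b + 2845/726 → -8458/1089b + 8051/1089
  leading term b: no divisor's leading term divides it; move -8458/1089b to the remainder.
  leading term 1: no divisor's leading term divides it; move 8051/1089 to the remainder.
  remainder 37/99b² - 8458/1089b + 8051/1089 ≠ 0; add h_4 = 37/99b² - 8458/1089b + 8051/1089 to the basis.

S(f_1,f_3): lcm = a². S = -11/9ab + 32/9a + 2/9b - 44/9.
  leading term ab: subtract (-1/9)·f_2 from -11/9ab + 32/9a + 2/9b - 44/9 → 131/36a + ⅓b - 137/18
  leading term a: subtract (-131/324)·f_3 from 131/36a + ⅓b - 137/18 → 158/81b - 158/81
  leading term b: no divisor's leading term divides it; move 158/81b to the remainder.
  leading term 1: no divisor's leading term divides it; move -158/81 to the remainder.
  remainder 158/81b - 158/81 ≠ 0; add h_5 = 158/81b - 158/81 to the basis.

The other S-polynomials (S(f_2,f_3), S(f_1,h_4), S(f_2,h_4), S(f_3,h_4), S(f_1,h_5), S(f_2,h_5), S(f_3,h_5), S(h_4,h_5)) all reduce to 0 modulo the current basis, so we have a Gröbner basis.
Inter-reduce: drop elements whose leading term is divisible by another's, tail-reduce, and make monic.
Reduced Gröbner basis: {a - 2, b - 1}.
Label its elements g_1 = a - 2, g_2 = b - 1.

Reduce p = 9b² - 9 modulo G:
  leading term b²: subtract (9b)·g_2 from 9b² - 9 → 9b - 9
  leading term b: subtract (9)·g_2 from 9b - 9 → 0
  normal form = 0.
Since the normal form is 0, p ∈ I.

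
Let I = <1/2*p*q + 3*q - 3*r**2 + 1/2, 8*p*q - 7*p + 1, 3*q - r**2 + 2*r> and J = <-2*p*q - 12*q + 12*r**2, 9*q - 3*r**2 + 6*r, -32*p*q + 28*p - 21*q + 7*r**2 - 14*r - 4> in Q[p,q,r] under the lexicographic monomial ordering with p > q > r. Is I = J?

No, the ideals differ.

For a fixed monomial order, each ideal has a unique reduced Gröbner basis; comparing bases decides equality.
Buchberger on the first generating set:
f_1 = 1/2*p*q + 3*q - 3*r**2 + 1/2, LT = p*q.
f_2 = 8*p*q - 7*p + 1, LT = p*q.
f_3 = 3*q - r**2 + 2*r, LT = q.

S(f_1,f_2): lcm = p*q. S = 7/8*p + 6*q - 6*r**2 + 7/8.
  leading term p: no divisor's leading term divides it; move 7/8*p to the remainder.
  leading term q: subtract (2)·f_3 from 6*q - 6*r**2 + 7/8 → -4*r**2 - 4*r + 7/8
  leading term r**2: no divisor's leading term divides it; move -4*r**2 to the remainder.
  leading term r: no divisor's leading term divides it; move -4*r to the remainder.
  leading term 1: no divisor's leading term divides it; move 7/8 to the remainder.
  remainder 7/8*p - 4*r**2 - 4*r + 7/8 ≠ 0; add g_4 = 7/8*p - 4*r**2 - 4*r + 7/8 to the basis.

S(f_1,f_3): lcm = p*q. S = 1/3*p*r**2 - 2/3*p*r + 6*q - 6*r**2 + 1.
  leading term p*r**2: subtract (8/21*r**2)·g_4 from 1/3*p*r**2 - 2/3*p*r + 6*q - 6*r**2 + 1 → -2/3*p*r + 6*q + 32/21*r**4 + 32/21*r**3 - 19/3*r**2 + 1
  leading term p*r: subtract (-16/21*r)·g_4 from -2/3*p*r + 6*q + 32/21*r**4 + 32/21*r**3 - 19/3*r**2 + 1 → 6*q + 32/21*r**4 - 32/21*r**3 - 197/21*r**2 + 2/3*r + 1
  leading term q: subtract (2)·f_3 from 6*q + 32/21*r**4 - 32/21*r**3 - 197/21*r**2 + 2/3*r + 1 → 32/21*r**4 - 32/21*r**3 - 155/21*r**2 - 10/3*r + 1
  leading term r**4: no divisor's leading term divides it; move 32/21*r**4 to the remainder.
  leading term r**3: no divisor's leading term divides it; move -32/21*r**3 to the remainder.
  leading term r**2: no divisor's leading term divides it; move -155/21*r**2 to the remainder.
  leading term r: no divisor's leading term divides it; move -10/3*r to the remainder.
  leading term 1: no divisor's leading term divides it; move 1 to the remainder.
  remainder 32/21*r**4 - 32/21*r**3 - 155/21*r**2 - 10/3*r + 1 ≠ 0; add g_5 = 32/21*r**4 - 32/21*r**3 - 155/21*r**2 - 10/3*r + 1 to the basis.

The other S-polynomials (S(f_2,f_3), S(f_1,g_4), S(f_2,g_4), S(f_3,g_4), S(f_1,g_5), S(f_2,g_5), S(f_3,g_5), S(g_4,g_5)) all reduce to 0 modulo the current basis, so we have a Gröbner basis.
Inter-reduce: drop elements whose leading term is divisible by another's, tail-reduce, and make monic.
Reduced Gröbner basis: {p - 32/7*r**2 - 32/7*r + 1, q - 1/3*r**2 + 2/3*r, r**4 - r**3 - 155/32*r**2 - 35/16*r + 21/32}.

Buchberger on the second generating set:
h_1 = -2*p*q - 12*q + 12*r**2, LT = p*q.
h_2 = 9*q - 3*r**2 + 6*r, LT = q.
h_3 = -32*p*q + 28*p - 21*q + 7*r**2 - 14*r - 4, LT = p*q.

S(h_1,h_2): lcm = p*q. S = 1/3*p*r**2 - 2/3*p*r + 6*q - 6*r**2.
  leading term p*r**2: no divisor's leading term divides it; move 1/3*p*r**2 to the remainder.
  leading term p*r: no divisor's leading term divides it; move -2/3*p*r to the remainder.
  leading term q: subtract (2/3)·h_2 from 6*q - 6*r**2 → -4*r**2 - 4*r
  leading term r**2: no divisor's leading term divides it; move -4*r**2 to the remainder.
  leading term r: no divisor's leading term divides it; move -4*r to the remainder.
  remainder 1/3*p*r**2 - 2/3*p*r - 4*r**2 - 4*r ≠ 0; add k_4 = 1/3*p*r**2 - 2/3*p*r - 4*r**2 - 4*r to the basis.

S(h_1,h_3): lcm = p*q. S = 7/8*p + 171/32*q - 185/32*r**2 - 7/16*r - 1/8.
  leading term p: no divisor's leading term divides it; move 7/8*p to the remainder.
  leading term q: subtract (19/32)·h_2 from 171/32*q - 185/32*r**2 - 7/16*r - 1/8 → -4*r**2 - 4*r - 1/8
  leading term r**2: no divisor's leading term divides it; move -4*r**2 to the remainder.
  leading term r: no divisor's leading term divides it; move -4*r to the remainder.
  leading term 1: no divisor's leading term divides it; move -1/8 to the remainder.
  remainder 7/8*p - 4*r**2 - 4*r - 1/8 ≠ 0; add k_5 = 7/8*p - 4*r**2 - 4*r - 1/8 to the basis.

S(h_3,k_4): lcm = p*q*r**2. S = 2*p*q*r - 7/8*p*r**2 + 405/32*q*r**2 + 12*q*r - 7/32*r**4 + 7/16*r**3 + 1/8*r**2.
  leading term p*q*r: subtract (-r)·h_1 from 2*p*q*r - 7/8*p*r**2 + 405/32*q*r**2 + 12*q*r - 7/32*r**4 + 7/16*r**3 + 1/8*r**2 → -7/8*p*r**2 + 405/32*q*r**2 - 7/32*r**4 + 199/16*r**3 + 1/8*r**2
  leading term p*r**2: subtract (-21/8)·k_4 from -7/8*p*r**2 + 405/32*q*r**2 - 7/32*r**4 + 199/16*r**3 + 1/8*r**2 → -7/4*p*r + 405/32*q*r**2 - 7/32*r**4 + 199/16*r**3 - 83/8*r**2 - 21/2*r
  leading term p*r: subtract (-2*r)·k_5 from -7/4*p*r + 405/32*q*r**2 - 7/32*r**4 + 199/16*r**3 - 83/8*r**2 - 21/2*r → 405/32*q*r**2 - 7/32*r**4 + 71/16*r**3 - 147/8*r**2 - 43/4*r
  leading term q*r**2: subtract (45/32*r**2)·h_2 from 405/32*q*r**2 - 7/32*r**4 + 71/16*r**3 - 147/8*r**2 - 43/4*r → 4*r**4 - 4*r**3 - 147/8*r**2 - 43/4*r
  leading term r**4: no divisor's leading term divides it; move 4*r**4 to the remainder.
  leading term r**3: no divisor's leading term divides it; move -4*r**3 to the remainder.
  leading term r**2: no divisor's leading term divides it; move -147/8*r**2 to the remainder.
  leading term r: no divisor's leading term divides it; move -43/4*r to the remainder.
  remainder 4*r**4 - 4*r**3 - 147/8*r**2 - 43/4*r ≠ 0; add k_6 = 4*r**4 - 4*r**3 - 147/8*r**2 - 43/4*r to the basis.

The other S-polynomials (S(h_2,h_3), S(h_1,k_4), S(h_2,k_4), S(h_1,k_5), S(h_2,k_5), S(h_3,k_5), S(k_4,k_5), S(h_1,k_6), S(h_2,k_6), S(h_3,k_6), S(k_4,k_6), S(k_5,k_6)) all reduce to 0 modulo the current basis, so we have a Gröbner basis.
Inter-reduce: drop elements whose leading term is divisible by another's, tail-reduce, and make monic.
Reduced Gröbner basis: {p - 32/7*r**2 - 32/7*r - 1/7, q - 1/3*r**2 + 2/3*r, r**4 - r**3 - 147/32*r**2 - 43/16*r}.

Since the reduced bases disagree, the two ideals are not the same.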